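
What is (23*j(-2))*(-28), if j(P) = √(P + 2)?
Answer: 0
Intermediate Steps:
j(P) = √(2 + P)
(23*j(-2))*(-28) = (23*√(2 - 2))*(-28) = (23*√0)*(-28) = (23*0)*(-28) = 0*(-28) = 0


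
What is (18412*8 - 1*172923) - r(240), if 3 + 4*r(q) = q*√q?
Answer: -102505/4 - 240*√15 ≈ -26556.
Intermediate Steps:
r(q) = -¾ + q^(3/2)/4 (r(q) = -¾ + (q*√q)/4 = -¾ + q^(3/2)/4)
(18412*8 - 1*172923) - r(240) = (18412*8 - 1*172923) - (-¾ + 240^(3/2)/4) = (147296 - 172923) - (-¾ + (960*√15)/4) = -25627 - (-¾ + 240*√15) = -25627 + (¾ - 240*√15) = -102505/4 - 240*√15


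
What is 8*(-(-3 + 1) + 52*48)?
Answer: 19984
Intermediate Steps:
8*(-(-3 + 1) + 52*48) = 8*(-1*(-2) + 2496) = 8*(2 + 2496) = 8*2498 = 19984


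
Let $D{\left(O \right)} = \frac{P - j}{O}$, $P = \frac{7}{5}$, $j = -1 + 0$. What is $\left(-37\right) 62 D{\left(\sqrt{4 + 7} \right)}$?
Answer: $- \frac{27528 \sqrt{11}}{55} \approx -1660.0$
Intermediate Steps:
$j = -1$
$P = \frac{7}{5}$ ($P = 7 \cdot \frac{1}{5} = \frac{7}{5} \approx 1.4$)
$D{\left(O \right)} = \frac{12}{5 O}$ ($D{\left(O \right)} = \frac{\frac{7}{5} - -1}{O} = \frac{\frac{7}{5} + 1}{O} = \frac{12}{5 O}$)
$\left(-37\right) 62 D{\left(\sqrt{4 + 7} \right)} = \left(-37\right) 62 \frac{12}{5 \sqrt{4 + 7}} = - 2294 \frac{12}{5 \sqrt{11}} = - 2294 \frac{12 \frac{\sqrt{11}}{11}}{5} = - 2294 \frac{12 \sqrt{11}}{55} = - \frac{27528 \sqrt{11}}{55}$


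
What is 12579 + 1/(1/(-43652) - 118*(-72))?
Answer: 4665140955041/370867391 ≈ 12579.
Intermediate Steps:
12579 + 1/(1/(-43652) - 118*(-72)) = 12579 + 1/(-1/43652 + 8496) = 12579 + 1/(370867391/43652) = 12579 + 43652/370867391 = 4665140955041/370867391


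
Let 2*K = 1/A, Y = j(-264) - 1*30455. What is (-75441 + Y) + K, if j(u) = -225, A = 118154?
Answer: -25077241267/236308 ≈ -1.0612e+5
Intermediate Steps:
Y = -30680 (Y = -225 - 1*30455 = -225 - 30455 = -30680)
K = 1/236308 (K = (1/2)/118154 = (1/2)*(1/118154) = 1/236308 ≈ 4.2318e-6)
(-75441 + Y) + K = (-75441 - 30680) + 1/236308 = -106121 + 1/236308 = -25077241267/236308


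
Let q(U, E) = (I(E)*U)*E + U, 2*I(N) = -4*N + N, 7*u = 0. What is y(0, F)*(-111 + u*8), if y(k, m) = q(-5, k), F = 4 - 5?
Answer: 555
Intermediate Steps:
u = 0 (u = (⅐)*0 = 0)
I(N) = -3*N/2 (I(N) = (-4*N + N)/2 = (-3*N)/2 = -3*N/2)
q(U, E) = U - 3*U*E²/2 (q(U, E) = ((-3*E/2)*U)*E + U = (-3*E*U/2)*E + U = -3*U*E²/2 + U = U - 3*U*E²/2)
F = -1
y(k, m) = -5 + 15*k²/2 (y(k, m) = (½)*(-5)*(2 - 3*k²) = -5 + 15*k²/2)
y(0, F)*(-111 + u*8) = (-5 + (15/2)*0²)*(-111 + 0*8) = (-5 + (15/2)*0)*(-111 + 0) = (-5 + 0)*(-111) = -5*(-111) = 555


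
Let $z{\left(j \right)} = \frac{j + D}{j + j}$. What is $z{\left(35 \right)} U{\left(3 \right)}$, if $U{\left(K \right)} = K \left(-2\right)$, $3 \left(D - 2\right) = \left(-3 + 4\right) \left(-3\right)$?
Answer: $- \frac{108}{35} \approx -3.0857$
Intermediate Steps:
$D = 1$ ($D = 2 + \frac{\left(-3 + 4\right) \left(-3\right)}{3} = 2 + \frac{1 \left(-3\right)}{3} = 2 + \frac{1}{3} \left(-3\right) = 2 - 1 = 1$)
$U{\left(K \right)} = - 2 K$
$z{\left(j \right)} = \frac{1 + j}{2 j}$ ($z{\left(j \right)} = \frac{j + 1}{j + j} = \frac{1 + j}{2 j}$)
$z{\left(35 \right)} U{\left(3 \right)} = \frac{1 + 35}{2 \cdot 35} \left(\left(-2\right) 3\right) = \frac{1}{2} \cdot \frac{1}{35} \cdot 36 \left(-6\right) = \frac{18}{35} \left(-6\right) = - \frac{108}{35}$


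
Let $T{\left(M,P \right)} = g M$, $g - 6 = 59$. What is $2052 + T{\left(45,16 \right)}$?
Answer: $4977$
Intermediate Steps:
$g = 65$ ($g = 6 + 59 = 65$)
$T{\left(M,P \right)} = 65 M$
$2052 + T{\left(45,16 \right)} = 2052 + 65 \cdot 45 = 2052 + 2925 = 4977$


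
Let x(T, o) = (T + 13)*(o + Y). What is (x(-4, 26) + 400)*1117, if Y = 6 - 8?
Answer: 688072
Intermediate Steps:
Y = -2
x(T, o) = (-2 + o)*(13 + T) (x(T, o) = (T + 13)*(o - 2) = (13 + T)*(-2 + o) = (-2 + o)*(13 + T))
(x(-4, 26) + 400)*1117 = ((-26 - 2*(-4) + 13*26 - 4*26) + 400)*1117 = ((-26 + 8 + 338 - 104) + 400)*1117 = (216 + 400)*1117 = 616*1117 = 688072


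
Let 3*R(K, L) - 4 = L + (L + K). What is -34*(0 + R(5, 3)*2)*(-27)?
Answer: 9180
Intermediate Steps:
R(K, L) = 4/3 + K/3 + 2*L/3 (R(K, L) = 4/3 + (L + (L + K))/3 = 4/3 + (L + (K + L))/3 = 4/3 + (K + 2*L)/3 = 4/3 + (K/3 + 2*L/3) = 4/3 + K/3 + 2*L/3)
-34*(0 + R(5, 3)*2)*(-27) = -34*(0 + (4/3 + (⅓)*5 + (⅔)*3)*2)*(-27) = -34*(0 + (4/3 + 5/3 + 2)*2)*(-27) = -34*(0 + 5*2)*(-27) = -34*(0 + 10)*(-27) = -34*10*(-27) = -340*(-27) = 9180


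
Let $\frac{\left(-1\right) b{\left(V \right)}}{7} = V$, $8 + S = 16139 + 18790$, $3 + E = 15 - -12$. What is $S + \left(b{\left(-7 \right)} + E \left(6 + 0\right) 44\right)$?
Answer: $41306$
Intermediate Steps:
$E = 24$ ($E = -3 + \left(15 - -12\right) = -3 + \left(15 + 12\right) = -3 + 27 = 24$)
$S = 34921$ ($S = -8 + \left(16139 + 18790\right) = -8 + 34929 = 34921$)
$b{\left(V \right)} = - 7 V$
$S + \left(b{\left(-7 \right)} + E \left(6 + 0\right) 44\right) = 34921 - \left(-49 - 24 \left(6 + 0\right) 44\right) = 34921 + \left(49 + 24 \cdot 6 \cdot 44\right) = 34921 + \left(49 + 144 \cdot 44\right) = 34921 + \left(49 + 6336\right) = 34921 + 6385 = 41306$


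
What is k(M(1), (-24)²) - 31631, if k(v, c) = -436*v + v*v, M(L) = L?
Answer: -32066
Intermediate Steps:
k(v, c) = v² - 436*v (k(v, c) = -436*v + v² = v² - 436*v)
k(M(1), (-24)²) - 31631 = 1*(-436 + 1) - 31631 = 1*(-435) - 31631 = -435 - 31631 = -32066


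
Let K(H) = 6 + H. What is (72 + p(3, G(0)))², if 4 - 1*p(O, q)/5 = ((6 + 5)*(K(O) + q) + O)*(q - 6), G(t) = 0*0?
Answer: 9935104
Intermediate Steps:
G(t) = 0
p(O, q) = 20 - 5*(-6 + q)*(66 + 11*q + 12*O) (p(O, q) = 20 - 5*((6 + 5)*((6 + O) + q) + O)*(q - 6) = 20 - 5*(11*(6 + O + q) + O)*(-6 + q) = 20 - 5*((66 + 11*O + 11*q) + O)*(-6 + q) = 20 - 5*(66 + 11*q + 12*O)*(-6 + q) = 20 - 5*(-6 + q)*(66 + 11*q + 12*O))
(72 + p(3, G(0)))² = (72 + (2000 - 55*0² + 360*3 - 60*3*0))² = (72 + (2000 - 55*0 + 1080 + 0))² = (72 + (2000 + 0 + 1080 + 0))² = (72 + 3080)² = 3152² = 9935104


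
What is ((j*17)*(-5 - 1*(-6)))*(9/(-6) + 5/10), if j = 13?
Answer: -221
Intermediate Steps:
((j*17)*(-5 - 1*(-6)))*(9/(-6) + 5/10) = ((13*17)*(-5 - 1*(-6)))*(9/(-6) + 5/10) = (221*(-5 + 6))*(9*(-1/6) + 5*(1/10)) = (221*1)*(-3/2 + 1/2) = 221*(-1) = -221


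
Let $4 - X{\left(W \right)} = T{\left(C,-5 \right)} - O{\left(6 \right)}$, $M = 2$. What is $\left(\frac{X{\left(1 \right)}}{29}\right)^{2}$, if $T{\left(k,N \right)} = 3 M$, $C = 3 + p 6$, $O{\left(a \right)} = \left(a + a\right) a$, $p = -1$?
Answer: $\frac{4900}{841} \approx 5.8264$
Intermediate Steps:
$O{\left(a \right)} = 2 a^{2}$ ($O{\left(a \right)} = 2 a a = 2 a^{2}$)
$C = -3$ ($C = 3 - 6 = -3$)
$T{\left(k,N \right)} = 6$ ($T{\left(k,N \right)} = 3 \cdot 2 = 6$)
$X{\left(W \right)} = 70$ ($X{\left(W \right)} = 4 - \left(6 - 2 \cdot 6^{2}\right) = 4 - \left(6 - 2 \cdot 36\right) = 4 - \left(6 - 72\right) = 4 - -66 = 4 + 66 = 70$)
$\left(\frac{X{\left(1 \right)}}{29}\right)^{2} = \left(\frac{70}{29}\right)^{2} = \frac{4900}{841}$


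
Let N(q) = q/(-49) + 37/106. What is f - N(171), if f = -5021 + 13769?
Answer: 45453425/5194 ≈ 8751.1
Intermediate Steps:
N(q) = 37/106 - q/49 (N(q) = q*(-1/49) + 37*(1/106) = -q/49 + 37/106 = 37/106 - q/49)
f = 8748
f - N(171) = 8748 - (37/106 - 1/49*171) = 8748 - (37/106 - 171/49) = 8748 - 1*(-16313/5194) = 8748 + 16313/5194 = 45453425/5194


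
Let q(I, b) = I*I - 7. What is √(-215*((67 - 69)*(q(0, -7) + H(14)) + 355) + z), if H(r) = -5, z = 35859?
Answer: I*√45626 ≈ 213.6*I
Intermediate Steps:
q(I, b) = -7 + I² (q(I, b) = I² - 7 = -7 + I²)
√(-215*((67 - 69)*(q(0, -7) + H(14)) + 355) + z) = √(-215*((67 - 69)*((-7 + 0²) - 5) + 355) + 35859) = √(-215*(-2*((-7 + 0) - 5) + 355) + 35859) = √(-215*(-2*(-7 - 5) + 355) + 35859) = √(-215*(-2*(-12) + 355) + 35859) = √(-215*(24 + 355) + 35859) = √(-215*379 + 35859) = √(-81485 + 35859) = √(-45626) = I*√45626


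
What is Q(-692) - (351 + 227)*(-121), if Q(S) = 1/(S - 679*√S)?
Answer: 32292682553/461733 + 679*I*√173/159759618 ≈ 69938.0 + 5.5902e-5*I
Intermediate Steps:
Q(-692) - (351 + 227)*(-121) = 1/(-692 - 1358*I*√173) - (351 + 227)*(-121) = 1/(-692 - 1358*I*√173) - 578*(-121) = 1/(-692 - 1358*I*√173) - 1*(-69938) = 1/(-692 - 1358*I*√173) + 69938 = 69938 + 1/(-692 - 1358*I*√173)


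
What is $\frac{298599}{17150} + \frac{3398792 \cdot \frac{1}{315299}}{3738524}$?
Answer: $\frac{12570517468180633}{721986138189050} \approx 17.411$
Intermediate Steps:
$\frac{298599}{17150} + \frac{3398792 \cdot \frac{1}{315299}}{3738524} = 298599 \cdot \frac{1}{17150} + 3398792 \cdot \frac{1}{315299} \cdot \frac{1}{3738524} = \frac{42657}{2450} + \frac{3398792}{315299} \cdot \frac{1}{3738524} = \frac{42657}{2450} + \frac{849698}{294688219669} = \frac{12570517468180633}{721986138189050}$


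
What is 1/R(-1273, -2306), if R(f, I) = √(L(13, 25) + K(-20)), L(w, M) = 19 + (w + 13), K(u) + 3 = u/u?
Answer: √43/43 ≈ 0.15250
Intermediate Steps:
K(u) = -2 (K(u) = -3 + u/u = -3 + 1 = -2)
L(w, M) = 32 + w (L(w, M) = 19 + (13 + w) = 32 + w)
R(f, I) = √43 (R(f, I) = √((32 + 13) - 2) = √(45 - 2) = √43)
1/R(-1273, -2306) = 1/(√43) = √43/43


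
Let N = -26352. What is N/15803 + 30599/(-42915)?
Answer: -1614452077/678185745 ≈ -2.3805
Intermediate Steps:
N/15803 + 30599/(-42915) = -26352/15803 + 30599/(-42915) = -26352*1/15803 + 30599*(-1/42915) = -26352/15803 - 30599/42915 = -1614452077/678185745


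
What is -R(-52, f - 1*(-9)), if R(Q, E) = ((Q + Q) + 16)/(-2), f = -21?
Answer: -44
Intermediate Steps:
R(Q, E) = -8 - Q (R(Q, E) = (2*Q + 16)*(-½) = (16 + 2*Q)*(-½) = -8 - Q)
-R(-52, f - 1*(-9)) = -(-8 - 1*(-52)) = -(-8 + 52) = -1*44 = -44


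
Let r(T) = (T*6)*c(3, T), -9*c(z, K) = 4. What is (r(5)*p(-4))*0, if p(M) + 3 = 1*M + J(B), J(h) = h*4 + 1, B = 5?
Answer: 0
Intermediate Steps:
c(z, K) = -4/9 (c(z, K) = -1/9*4 = -4/9)
J(h) = 1 + 4*h (J(h) = 4*h + 1 = 1 + 4*h)
r(T) = -8*T/3 (r(T) = (T*6)*(-4/9) = (6*T)*(-4/9) = -8*T/3)
p(M) = 18 + M (p(M) = -3 + (1*M + (1 + 4*5)) = -3 + (M + (1 + 20)) = -3 + (M + 21) = -3 + (21 + M) = 18 + M)
(r(5)*p(-4))*0 = ((-8/3*5)*(18 - 4))*0 = -40/3*14*0 = -560/3*0 = 0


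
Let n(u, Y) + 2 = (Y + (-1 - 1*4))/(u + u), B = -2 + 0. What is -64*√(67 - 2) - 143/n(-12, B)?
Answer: 3432/41 - 64*√65 ≈ -432.28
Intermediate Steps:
B = -2
n(u, Y) = -2 + (-5 + Y)/(2*u) (n(u, Y) = -2 + (Y + (-1 - 1*4))/(u + u) = -2 + (Y + (-1 - 4))/((2*u)) = -2 + (Y - 5)*(1/(2*u)) = -2 + (-5 + Y)*(1/(2*u)) = -2 + (-5 + Y)/(2*u))
-64*√(67 - 2) - 143/n(-12, B) = -64*√(67 - 2) - 143*(-24/(-5 - 2 - 4*(-12))) = -64*√65 - 143*(-24/(-5 - 2 + 48)) = -64*√65 - 143/((½)*(-1/12)*41) = -64*√65 - 143/(-41/24) = -64*√65 - 143*(-24/41) = -64*√65 + 3432/41 = 3432/41 - 64*√65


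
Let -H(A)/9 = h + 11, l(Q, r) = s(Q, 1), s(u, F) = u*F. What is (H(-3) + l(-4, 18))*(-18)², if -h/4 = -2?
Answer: -56700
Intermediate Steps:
h = 8 (h = -4*(-2) = 8)
s(u, F) = F*u
l(Q, r) = Q (l(Q, r) = 1*Q = Q)
H(A) = -171 (H(A) = -9*(8 + 11) = -9*19 = -171)
(H(-3) + l(-4, 18))*(-18)² = (-171 - 4)*(-18)² = -175*324 = -56700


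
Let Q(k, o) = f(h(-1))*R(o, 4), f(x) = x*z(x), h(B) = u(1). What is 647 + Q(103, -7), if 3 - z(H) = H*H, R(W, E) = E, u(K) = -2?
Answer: 655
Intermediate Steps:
z(H) = 3 - H**2 (z(H) = 3 - H*H = 3 - H**2)
h(B) = -2
f(x) = x*(3 - x**2)
Q(k, o) = 8 (Q(k, o) = -2*(3 - 1*(-2)**2)*4 = -2*(3 - 1*4)*4 = -2*(3 - 4)*4 = -2*(-1)*4 = 2*4 = 8)
647 + Q(103, -7) = 647 + 8 = 655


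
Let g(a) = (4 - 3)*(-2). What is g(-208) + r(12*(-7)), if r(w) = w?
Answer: -86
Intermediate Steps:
g(a) = -2 (g(a) = 1*(-2) = -2)
g(-208) + r(12*(-7)) = -2 + 12*(-7) = -2 - 84 = -86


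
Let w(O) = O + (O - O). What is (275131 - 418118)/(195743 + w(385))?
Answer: -142987/196128 ≈ -0.72905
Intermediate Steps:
w(O) = O (w(O) = O + 0 = O)
(275131 - 418118)/(195743 + w(385)) = (275131 - 418118)/(195743 + 385) = -142987/196128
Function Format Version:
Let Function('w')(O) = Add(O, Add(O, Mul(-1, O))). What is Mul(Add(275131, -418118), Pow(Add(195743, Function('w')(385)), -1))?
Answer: Rational(-142987, 196128) ≈ -0.72905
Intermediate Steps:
Function('w')(O) = O (Function('w')(O) = Add(O, 0) = O)
Mul(Add(275131, -418118), Pow(Add(195743, Function('w')(385)), -1)) = Mul(Add(275131, -418118), Pow(Add(195743, 385), -1)) = Mul(-142987, Pow(196128, -1)) = Mul(-142987, Rational(1, 196128)) = Rational(-142987, 196128)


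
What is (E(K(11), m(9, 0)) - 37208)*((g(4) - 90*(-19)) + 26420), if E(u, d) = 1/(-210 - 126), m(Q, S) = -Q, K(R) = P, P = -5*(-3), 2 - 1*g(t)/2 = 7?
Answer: -43944139835/42 ≈ -1.0463e+9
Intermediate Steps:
g(t) = -10 (g(t) = 4 - 2*7 = 4 - 14 = -10)
P = 15
K(R) = 15
E(u, d) = -1/336 (E(u, d) = 1/(-336) = -1/336)
(E(K(11), m(9, 0)) - 37208)*((g(4) - 90*(-19)) + 26420) = (-1/336 - 37208)*((-10 - 90*(-19)) + 26420) = -12501889*((-10 + 1710) + 26420)/336 = -12501889*(1700 + 26420)/336 = -12501889/336*28120 = -43944139835/42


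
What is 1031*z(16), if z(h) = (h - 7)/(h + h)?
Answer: 9279/32 ≈ 289.97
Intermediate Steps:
z(h) = (-7 + h)/(2*h) (z(h) = (-7 + h)/((2*h)) = (-7 + h)*(1/(2*h)) = (-7 + h)/(2*h))
1031*z(16) = 1031*((½)*(-7 + 16)/16) = 1031*((½)*(1/16)*9) = 1031*(9/32) = 9279/32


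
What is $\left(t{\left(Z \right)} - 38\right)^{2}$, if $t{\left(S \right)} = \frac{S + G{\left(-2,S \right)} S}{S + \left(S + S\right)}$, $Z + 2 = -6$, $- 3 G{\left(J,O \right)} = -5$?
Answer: $\frac{111556}{81} \approx 1377.2$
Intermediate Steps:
$G{\left(J,O \right)} = \frac{5}{3}$ ($G{\left(J,O \right)} = \left(- \frac{1}{3}\right) \left(-5\right) = \frac{5}{3}$)
$Z = -8$ ($Z = -2 - 6 = -8$)
$t{\left(S \right)} = \frac{8}{9}$ ($t{\left(S \right)} = \frac{S + \frac{5 S}{3}}{S + \left(S + S\right)} = \frac{\frac{8}{3} S}{S + 2 S} = \frac{\frac{8}{3} S}{3 S} = \frac{8 S}{3} \frac{1}{3 S} = \frac{8}{9}$)
$\left(t{\left(Z \right)} - 38\right)^{2} = \left(\frac{8}{9} - 38\right)^{2} = \left(- \frac{334}{9}\right)^{2} = \frac{111556}{81}$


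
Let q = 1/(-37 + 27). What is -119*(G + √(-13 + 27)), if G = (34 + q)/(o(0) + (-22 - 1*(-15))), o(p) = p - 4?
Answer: 40341/110 - 119*√14 ≈ -78.521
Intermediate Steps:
o(p) = -4 + p
q = -⅒ (q = 1/(-10) = -⅒ ≈ -0.10000)
G = -339/110 (G = (34 - ⅒)/((-4 + 0) + (-22 - 1*(-15))) = 339/(10*(-4 + (-22 + 15))) = 339/(10*(-4 - 7)) = (339/10)/(-11) = (339/10)*(-1/11) = -339/110 ≈ -3.0818)
-119*(G + √(-13 + 27)) = -119*(-339/110 + √(-13 + 27)) = -119*(-339/110 + √14) = 40341/110 - 119*√14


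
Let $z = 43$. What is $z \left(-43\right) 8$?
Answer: $-14792$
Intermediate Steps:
$z \left(-43\right) 8 = 43 \left(-43\right) 8 = \left(-1849\right) 8 = -14792$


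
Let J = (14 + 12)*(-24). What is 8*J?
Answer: -4992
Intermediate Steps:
J = -624 (J = 26*(-24) = -624)
8*J = 8*(-624) = -4992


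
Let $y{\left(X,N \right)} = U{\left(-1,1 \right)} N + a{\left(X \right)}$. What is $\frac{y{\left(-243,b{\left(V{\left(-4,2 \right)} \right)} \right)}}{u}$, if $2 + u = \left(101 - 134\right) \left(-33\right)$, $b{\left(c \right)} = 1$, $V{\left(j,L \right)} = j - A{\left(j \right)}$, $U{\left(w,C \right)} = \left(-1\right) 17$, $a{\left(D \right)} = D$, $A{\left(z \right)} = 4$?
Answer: $- \frac{260}{1087} \approx -0.23919$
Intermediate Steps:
$U{\left(w,C \right)} = -17$
$V{\left(j,L \right)} = -4 + j$ ($V{\left(j,L \right)} = j - 4 = -4 + j$)
$u = 1087$ ($u = -2 + \left(101 - 134\right) \left(-33\right) = -2 - -1089 = -2 + 1089 = 1087$)
$y{\left(X,N \right)} = X - 17 N$ ($y{\left(X,N \right)} = - 17 N + X = X - 17 N$)
$\frac{y{\left(-243,b{\left(V{\left(-4,2 \right)} \right)} \right)}}{u} = \frac{-243 - 17}{1087} = \left(-243 - 17\right) \frac{1}{1087} = \left(-260\right) \frac{1}{1087} = - \frac{260}{1087}$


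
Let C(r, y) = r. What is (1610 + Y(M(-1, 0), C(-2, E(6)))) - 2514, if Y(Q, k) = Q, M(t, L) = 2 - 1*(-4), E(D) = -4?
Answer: -898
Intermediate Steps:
M(t, L) = 6 (M(t, L) = 2 + 4 = 6)
(1610 + Y(M(-1, 0), C(-2, E(6)))) - 2514 = (1610 + 6) - 2514 = 1616 - 2514 = -898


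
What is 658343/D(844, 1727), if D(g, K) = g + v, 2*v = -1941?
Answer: -1316686/253 ≈ -5204.3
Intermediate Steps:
v = -1941/2 (v = (½)*(-1941) = -1941/2 ≈ -970.50)
D(g, K) = -1941/2 + g (D(g, K) = g - 1941/2 = -1941/2 + g)
658343/D(844, 1727) = 658343/(-1941/2 + 844) = 658343/(-253/2) = 658343*(-2/253) = -1316686/253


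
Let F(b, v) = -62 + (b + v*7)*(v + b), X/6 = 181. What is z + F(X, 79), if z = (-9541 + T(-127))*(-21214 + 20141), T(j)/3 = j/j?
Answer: 12143647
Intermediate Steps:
T(j) = 3 (T(j) = 3*(j/j) = 3*1 = 3)
X = 1086 (X = 6*181 = 1086)
z = 10234274 (z = (-9541 + 3)*(-21214 + 20141) = -9538*(-1073) = 10234274)
F(b, v) = -62 + (b + v)*(b + 7*v) (F(b, v) = -62 + (b + 7*v)*(b + v) = -62 + (b + v)*(b + 7*v))
z + F(X, 79) = 10234274 + (-62 + 1086**2 + 7*79**2 + 8*1086*79) = 10234274 + (-62 + 1179396 + 7*6241 + 686352) = 10234274 + (-62 + 1179396 + 43687 + 686352) = 10234274 + 1909373 = 12143647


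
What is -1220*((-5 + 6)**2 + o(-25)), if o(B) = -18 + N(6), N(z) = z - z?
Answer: 20740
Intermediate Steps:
N(z) = 0
o(B) = -18 (o(B) = -18 + 0 = -18)
-1220*((-5 + 6)**2 + o(-25)) = -1220*((-5 + 6)**2 - 18) = -1220*(1**2 - 18) = -1220*(1 - 18) = -1220*(-17) = 20740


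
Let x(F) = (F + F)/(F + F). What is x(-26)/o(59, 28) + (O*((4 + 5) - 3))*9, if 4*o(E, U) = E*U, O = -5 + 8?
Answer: 66907/413 ≈ 162.00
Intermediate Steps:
O = 3
o(E, U) = E*U/4 (o(E, U) = (E*U)/4 = E*U/4)
x(F) = 1 (x(F) = (2*F)/((2*F)) = (2*F)*(1/(2*F)) = 1)
x(-26)/o(59, 28) + (O*((4 + 5) - 3))*9 = 1/((¼)*59*28) + (3*((4 + 5) - 3))*9 = 1/413 + (3*(9 - 3))*9 = 1*(1/413) + (3*6)*9 = 1/413 + 18*9 = 1/413 + 162 = 66907/413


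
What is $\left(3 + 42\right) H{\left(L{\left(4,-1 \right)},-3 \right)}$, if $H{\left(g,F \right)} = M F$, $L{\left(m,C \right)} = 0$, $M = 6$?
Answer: $-810$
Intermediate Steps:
$H{\left(g,F \right)} = 6 F$
$\left(3 + 42\right) H{\left(L{\left(4,-1 \right)},-3 \right)} = \left(3 + 42\right) 6 \left(-3\right) = 45 \left(-18\right) = -810$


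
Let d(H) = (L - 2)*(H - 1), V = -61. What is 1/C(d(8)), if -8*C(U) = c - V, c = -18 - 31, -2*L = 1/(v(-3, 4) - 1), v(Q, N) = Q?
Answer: -⅔ ≈ -0.66667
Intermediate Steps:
L = ⅛ (L = -1/(2*(-3 - 1)) = -½/(-4) = -½*(-¼) = ⅛ ≈ 0.12500)
c = -49
d(H) = 15/8 - 15*H/8 (d(H) = (⅛ - 2)*(H - 1) = -15*(-1 + H)/8 = 15/8 - 15*H/8)
C(U) = -3/2 (C(U) = -(-49 - 1*(-61))/8 = -(-49 + 61)/8 = -⅛*12 = -3/2)
1/C(d(8)) = 1/(-3/2) = -⅔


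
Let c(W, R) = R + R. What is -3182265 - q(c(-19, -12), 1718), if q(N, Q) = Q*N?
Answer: -3141033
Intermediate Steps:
c(W, R) = 2*R
q(N, Q) = N*Q
-3182265 - q(c(-19, -12), 1718) = -3182265 - 2*(-12)*1718 = -3182265 - (-24)*1718 = -3182265 - 1*(-41232) = -3182265 + 41232 = -3141033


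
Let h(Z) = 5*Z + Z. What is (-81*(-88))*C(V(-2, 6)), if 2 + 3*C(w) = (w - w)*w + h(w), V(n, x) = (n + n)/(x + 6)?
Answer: -9504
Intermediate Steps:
h(Z) = 6*Z
V(n, x) = 2*n/(6 + x) (V(n, x) = (2*n)/(6 + x) = 2*n/(6 + x))
C(w) = -⅔ + 2*w (C(w) = -⅔ + ((w - w)*w + 6*w)/3 = -⅔ + (0*w + 6*w)/3 = -⅔ + (0 + 6*w)/3 = -⅔ + (6*w)/3 = -⅔ + 2*w)
(-81*(-88))*C(V(-2, 6)) = (-81*(-88))*(-⅔ + 2*(2*(-2)/(6 + 6))) = 7128*(-⅔ + 2*(2*(-2)/12)) = 7128*(-⅔ + 2*(2*(-2)*(1/12))) = 7128*(-⅔ + 2*(-⅓)) = 7128*(-⅔ - ⅔) = 7128*(-4/3) = -9504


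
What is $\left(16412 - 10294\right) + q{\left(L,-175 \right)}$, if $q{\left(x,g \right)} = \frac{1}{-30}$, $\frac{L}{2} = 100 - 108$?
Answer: $\frac{183539}{30} \approx 6118.0$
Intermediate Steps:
$L = -16$ ($L = 2 \left(100 - 108\right) = 2 \left(-8\right) = -16$)
$q{\left(x,g \right)} = - \frac{1}{30}$
$\left(16412 - 10294\right) + q{\left(L,-175 \right)} = \left(16412 - 10294\right) - \frac{1}{30} = 6118 - \frac{1}{30} = \frac{183539}{30}$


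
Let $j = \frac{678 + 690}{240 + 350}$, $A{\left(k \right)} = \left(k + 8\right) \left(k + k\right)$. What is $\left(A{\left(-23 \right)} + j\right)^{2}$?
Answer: $\frac{41711526756}{87025} \approx 4.7931 \cdot 10^{5}$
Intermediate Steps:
$A{\left(k \right)} = 2 k \left(8 + k\right)$ ($A{\left(k \right)} = \left(8 + k\right) 2 k = 2 k \left(8 + k\right)$)
$j = \frac{684}{295}$ ($j = \frac{1368}{590} = 1368 \cdot \frac{1}{590} = \frac{684}{295} \approx 2.3186$)
$\left(A{\left(-23 \right)} + j\right)^{2} = \left(2 \left(-23\right) \left(8 - 23\right) + \frac{684}{295}\right)^{2} = \left(2 \left(-23\right) \left(-15\right) + \frac{684}{295}\right)^{2} = \left(690 + \frac{684}{295}\right)^{2} = \left(\frac{204234}{295}\right)^{2} = \frac{41711526756}{87025}$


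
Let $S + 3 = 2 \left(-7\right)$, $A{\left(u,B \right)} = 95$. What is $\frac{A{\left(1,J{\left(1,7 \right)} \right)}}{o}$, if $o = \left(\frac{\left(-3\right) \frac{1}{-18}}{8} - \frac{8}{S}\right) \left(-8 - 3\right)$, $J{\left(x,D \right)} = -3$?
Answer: $- \frac{77520}{4411} \approx -17.574$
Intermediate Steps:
$S = -17$ ($S = -3 + 2 \left(-7\right) = -3 - 14 = -17$)
$o = - \frac{4411}{816}$ ($o = \left(\frac{\left(-3\right) \frac{1}{-18}}{8} - \frac{8}{-17}\right) \left(-8 - 3\right) = \left(\left(-3\right) \left(- \frac{1}{18}\right) \frac{1}{8} - - \frac{8}{17}\right) \left(-11\right) = \left(\frac{1}{6} \cdot \frac{1}{8} + \frac{8}{17}\right) \left(-11\right) = \left(\frac{1}{48} + \frac{8}{17}\right) \left(-11\right) = \frac{401}{816} \left(-11\right) = - \frac{4411}{816} \approx -5.4056$)
$\frac{A{\left(1,J{\left(1,7 \right)} \right)}}{o} = \frac{95}{- \frac{4411}{816}} = 95 \left(- \frac{816}{4411}\right) = - \frac{77520}{4411}$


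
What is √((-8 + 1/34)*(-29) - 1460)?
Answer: I*√1420554/34 ≈ 35.055*I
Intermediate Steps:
√((-8 + 1/34)*(-29) - 1460) = √(-271/34*(-29) - 1460) = √(7859/34 - 1460) = √(-41781/34) = I*√1420554/34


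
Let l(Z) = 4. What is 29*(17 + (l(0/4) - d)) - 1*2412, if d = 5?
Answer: -1948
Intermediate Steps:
29*(17 + (l(0/4) - d)) - 1*2412 = 29*(17 + (4 - 1*5)) - 1*2412 = 29*(17 + (4 - 5)) - 2412 = 29*(17 - 1) - 2412 = 29*16 - 2412 = 464 - 2412 = -1948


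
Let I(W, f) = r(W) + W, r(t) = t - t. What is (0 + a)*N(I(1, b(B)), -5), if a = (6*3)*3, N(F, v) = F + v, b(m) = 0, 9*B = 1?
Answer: -216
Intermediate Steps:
B = 1/9 (B = (1/9)*1 = 1/9 ≈ 0.11111)
r(t) = 0
I(W, f) = W (I(W, f) = 0 + W = W)
a = 54 (a = 18*3 = 54)
(0 + a)*N(I(1, b(B)), -5) = (0 + 54)*(1 - 5) = 54*(-4) = -216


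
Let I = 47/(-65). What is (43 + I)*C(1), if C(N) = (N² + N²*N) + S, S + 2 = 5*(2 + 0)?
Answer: 5496/13 ≈ 422.77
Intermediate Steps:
S = 8 (S = -2 + 5*(2 + 0) = -2 + 5*2 = -2 + 10 = 8)
I = -47/65 (I = 47*(-1/65) = -47/65 ≈ -0.72308)
C(N) = 8 + N² + N³ (C(N) = (N² + N²*N) + 8 = (N² + N³) + 8 = 8 + N² + N³)
(43 + I)*C(1) = (43 - 47/65)*(8 + 1² + 1³) = 2748*(8 + 1 + 1)/65 = (2748/65)*10 = 5496/13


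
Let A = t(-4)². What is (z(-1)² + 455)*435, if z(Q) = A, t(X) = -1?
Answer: 198360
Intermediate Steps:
A = 1 (A = (-1)² = 1)
z(Q) = 1
(z(-1)² + 455)*435 = (1² + 455)*435 = (1 + 455)*435 = 456*435 = 198360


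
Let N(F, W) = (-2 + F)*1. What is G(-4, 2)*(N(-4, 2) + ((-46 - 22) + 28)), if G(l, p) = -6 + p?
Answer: 184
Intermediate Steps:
N(F, W) = -2 + F
G(-4, 2)*(N(-4, 2) + ((-46 - 22) + 28)) = (-6 + 2)*((-2 - 4) + ((-46 - 22) + 28)) = -4*(-6 + (-68 + 28)) = -4*(-6 - 40) = -4*(-46) = 184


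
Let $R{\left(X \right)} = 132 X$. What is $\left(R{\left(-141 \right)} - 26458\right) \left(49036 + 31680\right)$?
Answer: $-3637870120$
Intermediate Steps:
$\left(R{\left(-141 \right)} - 26458\right) \left(49036 + 31680\right) = \left(132 \left(-141\right) - 26458\right) \left(49036 + 31680\right) = \left(-18612 - 26458\right) 80716 = \left(-45070\right) 80716 = -3637870120$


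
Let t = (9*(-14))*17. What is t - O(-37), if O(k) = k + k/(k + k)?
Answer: -4211/2 ≈ -2105.5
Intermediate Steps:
t = -2142 (t = -126*17 = -2142)
O(k) = 1/2 + k (O(k) = k + k/((2*k)) = k + k*(1/(2*k)) = k + 1/2 = 1/2 + k)
t - O(-37) = -2142 - (1/2 - 37) = -2142 - 1*(-73/2) = -2142 + 73/2 = -4211/2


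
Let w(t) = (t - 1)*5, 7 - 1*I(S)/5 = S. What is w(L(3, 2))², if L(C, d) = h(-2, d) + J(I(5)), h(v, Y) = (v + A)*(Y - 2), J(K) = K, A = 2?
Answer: 2025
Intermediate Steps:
I(S) = 35 - 5*S
h(v, Y) = (-2 + Y)*(2 + v) (h(v, Y) = (v + 2)*(Y - 2) = (2 + v)*(-2 + Y) = (-2 + Y)*(2 + v))
L(C, d) = 10 (L(C, d) = (-4 - 2*(-2) + 2*d + d*(-2)) + (35 - 5*5) = (-4 + 4 + 2*d - 2*d) + (35 - 25) = 0 + 10 = 10)
w(t) = -5 + 5*t (w(t) = (-1 + t)*5 = -5 + 5*t)
w(L(3, 2))² = (-5 + 5*10)² = (-5 + 50)² = 45² = 2025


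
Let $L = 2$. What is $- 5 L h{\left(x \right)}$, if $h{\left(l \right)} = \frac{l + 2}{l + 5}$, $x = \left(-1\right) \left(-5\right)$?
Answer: $-7$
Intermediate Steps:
$x = 5$
$h{\left(l \right)} = \frac{2 + l}{5 + l}$
$- 5 L h{\left(x \right)} = \left(-5\right) 2 \frac{2 + 5}{5 + 5} = - 10 \cdot \frac{1}{10} \cdot 7 = \left(-10\right) \frac{7}{10} = -7$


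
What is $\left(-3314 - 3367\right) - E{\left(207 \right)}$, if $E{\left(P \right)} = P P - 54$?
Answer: $-49476$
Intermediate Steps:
$E{\left(P \right)} = -54 + P^{2}$ ($E{\left(P \right)} = P^{2} - 54 = -54 + P^{2}$)
$\left(-3314 - 3367\right) - E{\left(207 \right)} = \left(-3314 - 3367\right) - \left(-54 + 207^{2}\right) = \left(-3314 - 3367\right) - \left(-54 + 42849\right) = -6681 - 42795 = -49476$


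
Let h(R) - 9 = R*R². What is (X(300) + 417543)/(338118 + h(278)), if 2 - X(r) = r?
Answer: 417245/21823079 ≈ 0.019119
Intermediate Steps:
h(R) = 9 + R³ (h(R) = 9 + R*R² = 9 + R³)
X(r) = 2 - r
(X(300) + 417543)/(338118 + h(278)) = ((2 - 1*300) + 417543)/(338118 + (9 + 278³)) = ((2 - 300) + 417543)/(338118 + (9 + 21484952)) = (-298 + 417543)/(338118 + 21484961) = 417245/21823079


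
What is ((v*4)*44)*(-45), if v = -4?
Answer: 31680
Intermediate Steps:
((v*4)*44)*(-45) = (-4*4*44)*(-45) = -16*44*(-45) = -704*(-45) = 31680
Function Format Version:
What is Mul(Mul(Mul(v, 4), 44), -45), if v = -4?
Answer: 31680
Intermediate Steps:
Mul(Mul(Mul(v, 4), 44), -45) = Mul(Mul(Mul(-4, 4), 44), -45) = Mul(Mul(-16, 44), -45) = Mul(-704, -45) = 31680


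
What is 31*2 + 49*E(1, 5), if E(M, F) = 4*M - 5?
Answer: 13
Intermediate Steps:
E(M, F) = -5 + 4*M
31*2 + 49*E(1, 5) = 31*2 + 49*(-5 + 4*1) = 62 + 49*(-5 + 4) = 62 + 49*(-1) = 62 - 49 = 13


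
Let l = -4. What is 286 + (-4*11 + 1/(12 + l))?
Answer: 1937/8 ≈ 242.13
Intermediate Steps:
286 + (-4*11 + 1/(12 + l)) = 286 + (-4*11 + 1/(12 - 4)) = 286 + (-44 + 1/8) = 286 + (-44 + ⅛) = 286 - 351/8 = 1937/8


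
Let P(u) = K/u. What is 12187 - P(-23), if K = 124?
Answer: 280425/23 ≈ 12192.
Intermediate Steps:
P(u) = 124/u
12187 - P(-23) = 12187 - 124/(-23) = 12187 - 124*(-1)/23 = 12187 - 1*(-124/23) = 12187 + 124/23 = 280425/23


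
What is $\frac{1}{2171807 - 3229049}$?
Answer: $- \frac{1}{1057242} \approx -9.4586 \cdot 10^{-7}$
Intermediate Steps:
$\frac{1}{2171807 - 3229049} = \frac{1}{-1057242} = - \frac{1}{1057242}$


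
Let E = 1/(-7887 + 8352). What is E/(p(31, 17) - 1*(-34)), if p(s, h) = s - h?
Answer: 1/22320 ≈ 4.4803e-5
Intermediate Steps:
E = 1/465 ≈ 0.0021505
E/(p(31, 17) - 1*(-34)) = 1/(465*((31 - 1*17) - 1*(-34))) = 1/(465*((31 - 17) + 34)) = 1/(465*(14 + 34)) = (1/465)/48 = (1/465)*(1/48) = 1/22320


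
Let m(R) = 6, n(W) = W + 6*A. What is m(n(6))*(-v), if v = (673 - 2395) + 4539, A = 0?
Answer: -16902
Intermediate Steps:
n(W) = W (n(W) = W + 6*0 = W + 0 = W)
v = 2817 (v = -1722 + 4539 = 2817)
m(n(6))*(-v) = 6*(-1*2817) = 6*(-2817) = -16902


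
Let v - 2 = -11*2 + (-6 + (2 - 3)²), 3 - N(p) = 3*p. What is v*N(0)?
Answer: -75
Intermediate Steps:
N(p) = 3 - 3*p
v = -25 (v = 2 + (-11*2 + (-6 + (2 - 3)²)) = 2 + (-22 + (-6 + (-1)²)) = 2 + (-22 + (-6 + 1)) = 2 + (-22 - 5) = 2 - 27 = -25)
v*N(0) = -25*(3 - 3*0) = -25*(3 + 0) = -25*3 = -75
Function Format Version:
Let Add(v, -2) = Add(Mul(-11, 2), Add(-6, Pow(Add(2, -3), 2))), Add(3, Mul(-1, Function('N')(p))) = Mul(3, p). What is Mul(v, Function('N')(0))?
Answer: -75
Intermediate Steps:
Function('N')(p) = Add(3, Mul(-3, p)) (Function('N')(p) = Add(3, Mul(-1, Mul(3, p))) = Add(3, Mul(-3, p)))
v = -25 (v = Add(2, Add(Mul(-11, 2), Add(-6, Pow(Add(2, -3), 2)))) = Add(2, Add(-22, Add(-6, Pow(-1, 2)))) = Add(2, Add(-22, Add(-6, 1))) = Add(2, Add(-22, -5)) = Add(2, -27) = -25)
Mul(v, Function('N')(0)) = Mul(-25, Add(3, Mul(-3, 0))) = Mul(-25, Add(3, 0)) = Mul(-25, 3) = -75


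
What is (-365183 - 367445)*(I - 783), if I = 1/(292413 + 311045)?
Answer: 173086153748482/301729 ≈ 5.7365e+8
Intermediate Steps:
I = 1/603458 ≈ 1.6571e-6
(-365183 - 367445)*(I - 783) = (-365183 - 367445)*(1/603458 - 783) = -732628*(-472507613/603458) = 173086153748482/301729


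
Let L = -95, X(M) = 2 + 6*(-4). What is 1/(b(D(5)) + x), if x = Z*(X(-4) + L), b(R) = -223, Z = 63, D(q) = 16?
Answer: -1/7594 ≈ -0.00013168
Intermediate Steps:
X(M) = -22 (X(M) = 2 - 24 = -22)
x = -7371 (x = 63*(-22 - 95) = 63*(-117) = -7371)
1/(b(D(5)) + x) = 1/(-223 - 7371) = 1/(-7594) = -1/7594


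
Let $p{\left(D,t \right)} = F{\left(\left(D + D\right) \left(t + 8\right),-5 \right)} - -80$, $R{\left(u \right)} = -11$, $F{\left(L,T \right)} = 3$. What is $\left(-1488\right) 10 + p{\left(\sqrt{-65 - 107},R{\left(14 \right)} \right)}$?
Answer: $-14797$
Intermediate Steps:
$p{\left(D,t \right)} = 83$ ($p{\left(D,t \right)} = 3 - -80 = 3 + 80 = 83$)
$\left(-1488\right) 10 + p{\left(\sqrt{-65 - 107},R{\left(14 \right)} \right)} = \left(-1488\right) 10 + 83 = -14880 + 83 = -14797$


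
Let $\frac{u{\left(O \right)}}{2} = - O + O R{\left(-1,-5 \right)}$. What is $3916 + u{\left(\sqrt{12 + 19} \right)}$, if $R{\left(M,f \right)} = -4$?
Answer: $3916 - 10 \sqrt{31} \approx 3860.3$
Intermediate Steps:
$u{\left(O \right)} = - 10 O$ ($u{\left(O \right)} = 2 \left(- O + O \left(-4\right)\right) = 2 \left(- O - 4 O\right) = 2 \left(- 5 O\right) = - 10 O$)
$3916 + u{\left(\sqrt{12 + 19} \right)} = 3916 - 10 \sqrt{12 + 19} = 3916 - 10 \sqrt{31}$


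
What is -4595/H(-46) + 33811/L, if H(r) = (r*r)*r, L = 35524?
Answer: 863565069/864441016 ≈ 0.99899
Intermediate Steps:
H(r) = r³ (H(r) = r²*r = r³)
-4595/H(-46) + 33811/L = -4595/((-46)³) + 33811/35524 = -4595/(-97336) + 33811*(1/35524) = -4595*(-1/97336) + 33811/35524 = 4595/97336 + 33811/35524 = 863565069/864441016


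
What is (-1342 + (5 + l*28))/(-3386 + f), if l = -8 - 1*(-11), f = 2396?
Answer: 1253/990 ≈ 1.2657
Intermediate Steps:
l = 3 (l = -8 + 11 = 3)
(-1342 + (5 + l*28))/(-3386 + f) = (-1342 + (5 + 3*28))/(-3386 + 2396) = (-1342 + (5 + 84))/(-990) = (-1342 + 89)*(-1/990) = -1253*(-1/990) = 1253/990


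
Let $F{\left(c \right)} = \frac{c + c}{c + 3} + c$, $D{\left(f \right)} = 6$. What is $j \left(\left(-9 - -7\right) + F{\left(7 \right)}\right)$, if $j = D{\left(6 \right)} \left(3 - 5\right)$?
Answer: $- \frac{384}{5} \approx -76.8$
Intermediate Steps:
$j = -12$ ($j = 6 \left(3 - 5\right) = 6 \left(-2\right) = -12$)
$F{\left(c \right)} = c + \frac{2 c}{3 + c}$ ($F{\left(c \right)} = \frac{2 c}{3 + c} + c = c + \frac{2 c}{3 + c}$)
$j \left(\left(-9 - -7\right) + F{\left(7 \right)}\right) = - 12 \left(\left(-9 - -7\right) + \frac{7 \left(5 + 7\right)}{3 + 7}\right) = - 12 \left(\left(-9 + 7\right) + 7 \cdot \frac{1}{10} \cdot 12\right) = - 12 \left(-2 + 7 \cdot \frac{1}{10} \cdot 12\right) = - 12 \left(-2 + \frac{42}{5}\right) = \left(-12\right) \frac{32}{5} = - \frac{384}{5}$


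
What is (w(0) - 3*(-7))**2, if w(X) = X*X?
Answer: 441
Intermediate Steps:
w(X) = X**2
(w(0) - 3*(-7))**2 = (0**2 - 3*(-7))**2 = (0 + 21)**2 = 21**2 = 441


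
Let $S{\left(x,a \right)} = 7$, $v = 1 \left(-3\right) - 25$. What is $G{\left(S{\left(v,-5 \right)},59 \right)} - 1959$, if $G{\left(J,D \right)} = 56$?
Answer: $-1903$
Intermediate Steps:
$v = -28$ ($v = -3 - 25 = -28$)
$G{\left(S{\left(v,-5 \right)},59 \right)} - 1959 = 56 - 1959 = -1903$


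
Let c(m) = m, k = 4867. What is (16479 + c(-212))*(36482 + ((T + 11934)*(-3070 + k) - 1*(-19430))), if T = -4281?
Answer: 224620478251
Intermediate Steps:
(16479 + c(-212))*(36482 + ((T + 11934)*(-3070 + k) - 1*(-19430))) = (16479 - 212)*(36482 + ((-4281 + 11934)*(-3070 + 4867) - 1*(-19430))) = 16267*(36482 + (7653*1797 + 19430)) = 16267*(36482 + (13752441 + 19430)) = 16267*(36482 + 13771871) = 16267*13808353 = 224620478251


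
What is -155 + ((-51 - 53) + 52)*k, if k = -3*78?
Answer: 12013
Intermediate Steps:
k = -234
-155 + ((-51 - 53) + 52)*k = -155 + ((-51 - 53) + 52)*(-234) = -155 + (-104 + 52)*(-234) = -155 - 52*(-234) = -155 + 12168 = 12013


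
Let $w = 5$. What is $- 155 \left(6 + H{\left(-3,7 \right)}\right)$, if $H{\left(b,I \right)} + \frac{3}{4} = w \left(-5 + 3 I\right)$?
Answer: $- \frac{52855}{4} \approx -13214.0$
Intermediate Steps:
$H{\left(b,I \right)} = - \frac{103}{4} + 15 I$ ($H{\left(b,I \right)} = - \frac{3}{4} + 5 \left(-5 + 3 I\right) = - \frac{3}{4} + \left(-25 + 15 I\right) = - \frac{103}{4} + 15 I$)
$- 155 \left(6 + H{\left(-3,7 \right)}\right) = - 155 \left(6 + \left(- \frac{103}{4} + 15 \cdot 7\right)\right) = - 155 \left(6 + \left(- \frac{103}{4} + 105\right)\right) = - 155 \left(6 + \frac{317}{4}\right) = \left(-155\right) \frac{341}{4} = - \frac{52855}{4}$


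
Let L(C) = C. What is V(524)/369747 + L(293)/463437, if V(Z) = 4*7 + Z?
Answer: 40461455/19039382271 ≈ 0.0021251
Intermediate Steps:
V(Z) = 28 + Z
V(524)/369747 + L(293)/463437 = (28 + 524)/369747 + 293/463437 = 552*(1/369747) + 293*(1/463437) = 184/123249 + 293/463437 = 40461455/19039382271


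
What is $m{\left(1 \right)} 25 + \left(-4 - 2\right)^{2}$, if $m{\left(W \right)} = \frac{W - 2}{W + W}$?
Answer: $\frac{47}{2} \approx 23.5$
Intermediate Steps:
$m{\left(W \right)} = \frac{-2 + W}{2 W}$
$m{\left(1 \right)} 25 + \left(-4 - 2\right)^{2} = \frac{-2 + 1}{2 \cdot 1} \cdot 25 + \left(-4 - 2\right)^{2} = \frac{1}{2} \cdot 1 \left(-1\right) 25 + \left(-6\right)^{2} = \left(- \frac{1}{2}\right) 25 + 36 = - \frac{25}{2} + 36 = \frac{47}{2}$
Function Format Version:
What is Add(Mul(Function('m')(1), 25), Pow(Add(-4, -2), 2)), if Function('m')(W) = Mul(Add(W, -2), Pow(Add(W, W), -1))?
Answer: Rational(47, 2) ≈ 23.500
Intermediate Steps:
Function('m')(W) = Mul(Rational(1, 2), Pow(W, -1), Add(-2, W)) (Function('m')(W) = Mul(Add(-2, W), Pow(Mul(2, W), -1)) = Mul(Add(-2, W), Mul(Rational(1, 2), Pow(W, -1))) = Mul(Rational(1, 2), Pow(W, -1), Add(-2, W)))
Add(Mul(Function('m')(1), 25), Pow(Add(-4, -2), 2)) = Add(Mul(Mul(Rational(1, 2), Pow(1, -1), Add(-2, 1)), 25), Pow(Add(-4, -2), 2)) = Add(Mul(Mul(Rational(1, 2), 1, -1), 25), Pow(-6, 2)) = Add(Mul(Rational(-1, 2), 25), 36) = Add(Rational(-25, 2), 36) = Rational(47, 2)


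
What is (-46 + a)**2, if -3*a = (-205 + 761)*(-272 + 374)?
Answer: 359102500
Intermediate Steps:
a = -18904 (a = -(-205 + 761)*(-272 + 374)/3 = -556*102/3 = -1/3*56712 = -18904)
(-46 + a)**2 = (-46 - 18904)**2 = (-18950)**2 = 359102500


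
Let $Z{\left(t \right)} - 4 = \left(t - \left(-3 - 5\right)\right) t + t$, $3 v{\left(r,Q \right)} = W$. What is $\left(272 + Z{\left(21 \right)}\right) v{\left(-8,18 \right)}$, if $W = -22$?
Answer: $-6644$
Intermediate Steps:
$v{\left(r,Q \right)} = - \frac{22}{3}$ ($v{\left(r,Q \right)} = \frac{1}{3} \left(-22\right) = - \frac{22}{3}$)
$Z{\left(t \right)} = 4 + t + t \left(8 + t\right)$ ($Z{\left(t \right)} = 4 + \left(\left(t - \left(-3 - 5\right)\right) t + t\right) = 4 + \left(\left(t - -8\right) t + t\right) = 4 + \left(\left(t + 8\right) t + t\right) = 4 + \left(\left(8 + t\right) t + t\right) = 4 + \left(t \left(8 + t\right) + t\right) = 4 + \left(t + t \left(8 + t\right)\right) = 4 + t + t \left(8 + t\right)$)
$\left(272 + Z{\left(21 \right)}\right) v{\left(-8,18 \right)} = \left(272 + \left(4 + 21^{2} + 9 \cdot 21\right)\right) \left(- \frac{22}{3}\right) = \left(272 + \left(4 + 441 + 189\right)\right) \left(- \frac{22}{3}\right) = \left(272 + 634\right) \left(- \frac{22}{3}\right) = 906 \left(- \frac{22}{3}\right) = -6644$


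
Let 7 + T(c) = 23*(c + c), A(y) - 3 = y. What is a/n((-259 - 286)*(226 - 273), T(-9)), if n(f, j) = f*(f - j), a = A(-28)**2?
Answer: 125/133382428 ≈ 9.3716e-7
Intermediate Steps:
A(y) = 3 + y
T(c) = -7 + 46*c (T(c) = -7 + 23*(c + c) = -7 + 23*(2*c) = -7 + 46*c)
a = 625 (a = (3 - 28)**2 = (-25)**2 = 625)
a/n((-259 - 286)*(226 - 273), T(-9)) = 625/((((-259 - 286)*(226 - 273))*((-259 - 286)*(226 - 273) - (-7 + 46*(-9))))) = 625/(((-545*(-47))*(-545*(-47) - (-7 - 414)))) = 625/((25615*(25615 - 1*(-421)))) = 625/((25615*(25615 + 421))) = 625/((25615*26036)) = 625/666912140 = 625*(1/666912140) = 125/133382428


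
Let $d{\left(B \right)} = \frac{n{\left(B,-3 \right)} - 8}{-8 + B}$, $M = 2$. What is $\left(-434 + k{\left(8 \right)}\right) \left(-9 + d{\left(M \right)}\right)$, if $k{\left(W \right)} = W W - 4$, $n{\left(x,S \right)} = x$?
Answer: $2992$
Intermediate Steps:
$k{\left(W \right)} = -4 + W^{2}$ ($k{\left(W \right)} = W^{2} - 4 = -4 + W^{2}$)
$d{\left(B \right)} = 1$ ($d{\left(B \right)} = \frac{B - 8}{-8 + B} = \frac{-8 + B}{-8 + B} = 1$)
$\left(-434 + k{\left(8 \right)}\right) \left(-9 + d{\left(M \right)}\right) = \left(-434 - \left(4 - 8^{2}\right)\right) \left(-9 + 1\right) = \left(-434 + \left(-4 + 64\right)\right) \left(-8\right) = \left(-434 + 60\right) \left(-8\right) = \left(-374\right) \left(-8\right) = 2992$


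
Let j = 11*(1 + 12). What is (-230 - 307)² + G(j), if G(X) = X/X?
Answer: 288370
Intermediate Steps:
j = 143 (j = 11*13 = 143)
G(X) = 1
(-230 - 307)² + G(j) = (-230 - 307)² + 1 = (-537)² + 1 = 288369 + 1 = 288370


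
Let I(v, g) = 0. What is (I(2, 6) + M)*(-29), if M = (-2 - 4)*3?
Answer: 522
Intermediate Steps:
M = -18 (M = -6*3 = -18)
(I(2, 6) + M)*(-29) = (0 - 18)*(-29) = -18*(-29) = 522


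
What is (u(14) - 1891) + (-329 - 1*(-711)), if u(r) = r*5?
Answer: -1439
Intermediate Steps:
u(r) = 5*r
(u(14) - 1891) + (-329 - 1*(-711)) = (5*14 - 1891) + (-329 - 1*(-711)) = (70 - 1891) + (-329 + 711) = -1821 + 382 = -1439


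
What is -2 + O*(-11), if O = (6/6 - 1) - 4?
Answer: 42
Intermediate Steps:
O = -4 (O = (6*(⅙) - 1) - 4 = (1 - 1) - 4 = 0 - 4 = -4)
-2 + O*(-11) = -2 - 4*(-11) = -2 + 44 = 42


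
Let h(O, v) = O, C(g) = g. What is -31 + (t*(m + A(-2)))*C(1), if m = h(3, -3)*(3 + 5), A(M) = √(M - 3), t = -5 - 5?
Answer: -271 - 10*I*√5 ≈ -271.0 - 22.361*I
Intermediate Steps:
t = -10
A(M) = √(-3 + M)
m = 24 (m = 3*(3 + 5) = 3*8 = 24)
-31 + (t*(m + A(-2)))*C(1) = -31 - 10*(24 + √(-3 - 2))*1 = -31 - 10*(24 + √(-5))*1 = -31 - 10*(24 + I*√5)*1 = -31 + (-240 - 10*I*√5)*1 = -31 + (-240 - 10*I*√5) = -271 - 10*I*√5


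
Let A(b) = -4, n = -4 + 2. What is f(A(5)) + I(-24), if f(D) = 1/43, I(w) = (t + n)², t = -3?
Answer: 1076/43 ≈ 25.023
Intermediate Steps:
n = -2
I(w) = 25 (I(w) = (-3 - 2)² = (-5)² = 25)
f(D) = 1/43
f(A(5)) + I(-24) = 1/43 + 25 = 1076/43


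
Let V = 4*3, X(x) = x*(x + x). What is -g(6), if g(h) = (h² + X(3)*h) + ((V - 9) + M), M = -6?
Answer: -141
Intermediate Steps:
X(x) = 2*x² (X(x) = x*(2*x) = 2*x²)
V = 12
g(h) = -3 + h² + 18*h (g(h) = (h² + (2*3²)*h) + ((12 - 9) - 6) = (h² + (2*9)*h) + (3 - 6) = (h² + 18*h) - 3 = -3 + h² + 18*h)
-g(6) = -(-3 + 6² + 18*6) = -(-3 + 36 + 108) = -1*141 = -141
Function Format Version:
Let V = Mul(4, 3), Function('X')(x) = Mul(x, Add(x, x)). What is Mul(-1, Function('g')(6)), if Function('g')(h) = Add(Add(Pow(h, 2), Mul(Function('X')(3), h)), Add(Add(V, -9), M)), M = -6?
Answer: -141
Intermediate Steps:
Function('X')(x) = Mul(2, Pow(x, 2)) (Function('X')(x) = Mul(x, Mul(2, x)) = Mul(2, Pow(x, 2)))
V = 12
Function('g')(h) = Add(-3, Pow(h, 2), Mul(18, h)) (Function('g')(h) = Add(Add(Pow(h, 2), Mul(Mul(2, Pow(3, 2)), h)), Add(Add(12, -9), -6)) = Add(Add(Pow(h, 2), Mul(Mul(2, 9), h)), Add(3, -6)) = Add(Add(Pow(h, 2), Mul(18, h)), -3) = Add(-3, Pow(h, 2), Mul(18, h)))
Mul(-1, Function('g')(6)) = Mul(-1, Add(-3, Pow(6, 2), Mul(18, 6))) = Mul(-1, Add(-3, 36, 108)) = Mul(-1, 141) = -141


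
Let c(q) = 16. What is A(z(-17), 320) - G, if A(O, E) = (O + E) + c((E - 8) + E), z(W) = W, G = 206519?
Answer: -206200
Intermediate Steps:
A(O, E) = 16 + E + O (A(O, E) = (O + E) + 16 = (E + O) + 16 = 16 + E + O)
A(z(-17), 320) - G = (16 + 320 - 17) - 1*206519 = 319 - 206519 = -206200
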